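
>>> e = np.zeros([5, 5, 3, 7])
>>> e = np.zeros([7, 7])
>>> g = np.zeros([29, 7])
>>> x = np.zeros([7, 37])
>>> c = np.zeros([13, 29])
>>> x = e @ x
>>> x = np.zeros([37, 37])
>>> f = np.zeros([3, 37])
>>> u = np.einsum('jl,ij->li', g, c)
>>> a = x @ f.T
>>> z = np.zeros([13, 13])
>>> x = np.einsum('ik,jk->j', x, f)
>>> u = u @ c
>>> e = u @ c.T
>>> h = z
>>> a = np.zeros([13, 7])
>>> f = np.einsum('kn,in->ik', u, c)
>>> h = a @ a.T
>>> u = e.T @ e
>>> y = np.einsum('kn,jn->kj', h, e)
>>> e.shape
(7, 13)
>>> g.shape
(29, 7)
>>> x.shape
(3,)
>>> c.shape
(13, 29)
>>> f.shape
(13, 7)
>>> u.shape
(13, 13)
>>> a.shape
(13, 7)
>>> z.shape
(13, 13)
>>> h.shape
(13, 13)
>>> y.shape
(13, 7)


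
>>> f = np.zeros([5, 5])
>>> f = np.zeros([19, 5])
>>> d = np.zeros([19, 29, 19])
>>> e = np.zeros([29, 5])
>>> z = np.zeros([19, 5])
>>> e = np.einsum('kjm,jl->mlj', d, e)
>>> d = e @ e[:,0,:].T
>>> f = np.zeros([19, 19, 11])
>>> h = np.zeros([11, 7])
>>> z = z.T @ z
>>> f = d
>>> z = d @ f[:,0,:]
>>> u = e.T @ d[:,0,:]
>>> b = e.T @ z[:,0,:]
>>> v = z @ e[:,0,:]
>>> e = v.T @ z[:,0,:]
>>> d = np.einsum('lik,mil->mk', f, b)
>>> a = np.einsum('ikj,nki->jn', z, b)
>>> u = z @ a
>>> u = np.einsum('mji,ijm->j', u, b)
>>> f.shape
(19, 5, 19)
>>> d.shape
(29, 19)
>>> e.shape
(29, 5, 19)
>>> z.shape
(19, 5, 19)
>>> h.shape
(11, 7)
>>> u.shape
(5,)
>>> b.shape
(29, 5, 19)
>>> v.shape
(19, 5, 29)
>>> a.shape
(19, 29)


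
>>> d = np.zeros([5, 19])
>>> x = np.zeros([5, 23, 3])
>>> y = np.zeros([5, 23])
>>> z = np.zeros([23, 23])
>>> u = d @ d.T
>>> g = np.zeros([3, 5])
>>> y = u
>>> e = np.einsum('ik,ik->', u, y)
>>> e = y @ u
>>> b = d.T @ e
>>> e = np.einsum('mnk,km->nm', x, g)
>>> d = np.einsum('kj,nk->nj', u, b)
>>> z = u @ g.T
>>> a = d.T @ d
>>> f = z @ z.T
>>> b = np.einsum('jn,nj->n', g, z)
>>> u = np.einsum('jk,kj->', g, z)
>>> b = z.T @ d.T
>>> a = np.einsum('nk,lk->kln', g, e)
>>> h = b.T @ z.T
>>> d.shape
(19, 5)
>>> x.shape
(5, 23, 3)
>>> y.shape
(5, 5)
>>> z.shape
(5, 3)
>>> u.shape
()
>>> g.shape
(3, 5)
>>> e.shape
(23, 5)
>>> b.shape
(3, 19)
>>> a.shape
(5, 23, 3)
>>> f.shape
(5, 5)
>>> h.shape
(19, 5)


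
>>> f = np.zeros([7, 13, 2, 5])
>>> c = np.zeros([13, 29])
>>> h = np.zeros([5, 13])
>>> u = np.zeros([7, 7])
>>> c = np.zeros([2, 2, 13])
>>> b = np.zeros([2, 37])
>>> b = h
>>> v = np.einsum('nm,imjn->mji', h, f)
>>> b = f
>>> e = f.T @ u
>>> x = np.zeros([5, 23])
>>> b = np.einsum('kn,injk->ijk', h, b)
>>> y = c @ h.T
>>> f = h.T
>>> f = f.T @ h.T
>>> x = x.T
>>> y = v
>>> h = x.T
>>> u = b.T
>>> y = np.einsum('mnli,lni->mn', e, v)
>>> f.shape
(5, 5)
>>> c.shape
(2, 2, 13)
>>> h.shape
(5, 23)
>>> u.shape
(5, 2, 7)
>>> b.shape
(7, 2, 5)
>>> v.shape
(13, 2, 7)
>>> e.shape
(5, 2, 13, 7)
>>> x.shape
(23, 5)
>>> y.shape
(5, 2)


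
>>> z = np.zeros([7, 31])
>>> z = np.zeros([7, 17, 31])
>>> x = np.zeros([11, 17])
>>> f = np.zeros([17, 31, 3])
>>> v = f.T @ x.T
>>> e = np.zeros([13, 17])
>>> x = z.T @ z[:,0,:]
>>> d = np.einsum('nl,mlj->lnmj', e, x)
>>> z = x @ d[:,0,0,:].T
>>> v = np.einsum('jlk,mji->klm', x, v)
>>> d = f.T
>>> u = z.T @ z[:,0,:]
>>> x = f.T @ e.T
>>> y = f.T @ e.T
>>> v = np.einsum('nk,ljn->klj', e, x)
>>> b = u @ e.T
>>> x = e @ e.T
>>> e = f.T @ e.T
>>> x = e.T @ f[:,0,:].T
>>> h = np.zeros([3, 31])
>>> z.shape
(31, 17, 17)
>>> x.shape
(13, 31, 17)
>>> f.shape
(17, 31, 3)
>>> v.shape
(17, 3, 31)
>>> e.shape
(3, 31, 13)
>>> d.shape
(3, 31, 17)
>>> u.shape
(17, 17, 17)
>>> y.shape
(3, 31, 13)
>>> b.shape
(17, 17, 13)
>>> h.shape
(3, 31)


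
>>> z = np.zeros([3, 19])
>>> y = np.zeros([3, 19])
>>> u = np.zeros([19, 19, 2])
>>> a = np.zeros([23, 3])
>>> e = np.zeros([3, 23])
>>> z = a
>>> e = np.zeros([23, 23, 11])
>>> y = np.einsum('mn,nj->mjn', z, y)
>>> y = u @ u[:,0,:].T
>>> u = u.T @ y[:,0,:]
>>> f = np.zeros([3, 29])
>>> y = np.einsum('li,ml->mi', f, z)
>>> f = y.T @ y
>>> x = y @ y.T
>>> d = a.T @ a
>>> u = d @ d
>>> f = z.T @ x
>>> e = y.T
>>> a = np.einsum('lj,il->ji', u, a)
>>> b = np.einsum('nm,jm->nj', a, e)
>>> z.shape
(23, 3)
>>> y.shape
(23, 29)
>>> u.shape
(3, 3)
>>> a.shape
(3, 23)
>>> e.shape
(29, 23)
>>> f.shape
(3, 23)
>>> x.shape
(23, 23)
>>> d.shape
(3, 3)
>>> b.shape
(3, 29)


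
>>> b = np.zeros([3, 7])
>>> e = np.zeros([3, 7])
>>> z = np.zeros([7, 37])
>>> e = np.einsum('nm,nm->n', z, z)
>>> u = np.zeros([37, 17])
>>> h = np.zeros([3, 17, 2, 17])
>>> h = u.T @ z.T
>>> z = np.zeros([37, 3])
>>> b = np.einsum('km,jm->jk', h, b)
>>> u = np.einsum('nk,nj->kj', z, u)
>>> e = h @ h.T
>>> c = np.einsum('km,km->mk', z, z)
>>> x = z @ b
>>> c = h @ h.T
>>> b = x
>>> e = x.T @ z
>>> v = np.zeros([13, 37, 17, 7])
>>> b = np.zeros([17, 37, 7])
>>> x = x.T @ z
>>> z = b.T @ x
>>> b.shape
(17, 37, 7)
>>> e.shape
(17, 3)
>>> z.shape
(7, 37, 3)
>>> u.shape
(3, 17)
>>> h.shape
(17, 7)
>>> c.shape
(17, 17)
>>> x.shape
(17, 3)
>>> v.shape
(13, 37, 17, 7)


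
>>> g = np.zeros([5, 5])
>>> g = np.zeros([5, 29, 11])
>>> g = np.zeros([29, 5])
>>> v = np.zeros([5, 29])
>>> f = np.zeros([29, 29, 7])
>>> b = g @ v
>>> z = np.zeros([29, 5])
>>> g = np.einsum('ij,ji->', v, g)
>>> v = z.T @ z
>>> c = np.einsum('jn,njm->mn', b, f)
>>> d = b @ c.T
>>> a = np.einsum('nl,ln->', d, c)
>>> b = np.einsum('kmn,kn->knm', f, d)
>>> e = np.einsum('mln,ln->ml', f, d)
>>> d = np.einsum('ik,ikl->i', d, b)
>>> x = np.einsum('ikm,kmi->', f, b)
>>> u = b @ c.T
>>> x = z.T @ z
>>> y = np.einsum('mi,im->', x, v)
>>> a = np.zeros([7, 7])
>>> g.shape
()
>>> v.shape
(5, 5)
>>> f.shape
(29, 29, 7)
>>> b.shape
(29, 7, 29)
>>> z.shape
(29, 5)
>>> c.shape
(7, 29)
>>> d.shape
(29,)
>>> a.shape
(7, 7)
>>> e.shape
(29, 29)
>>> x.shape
(5, 5)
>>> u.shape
(29, 7, 7)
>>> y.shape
()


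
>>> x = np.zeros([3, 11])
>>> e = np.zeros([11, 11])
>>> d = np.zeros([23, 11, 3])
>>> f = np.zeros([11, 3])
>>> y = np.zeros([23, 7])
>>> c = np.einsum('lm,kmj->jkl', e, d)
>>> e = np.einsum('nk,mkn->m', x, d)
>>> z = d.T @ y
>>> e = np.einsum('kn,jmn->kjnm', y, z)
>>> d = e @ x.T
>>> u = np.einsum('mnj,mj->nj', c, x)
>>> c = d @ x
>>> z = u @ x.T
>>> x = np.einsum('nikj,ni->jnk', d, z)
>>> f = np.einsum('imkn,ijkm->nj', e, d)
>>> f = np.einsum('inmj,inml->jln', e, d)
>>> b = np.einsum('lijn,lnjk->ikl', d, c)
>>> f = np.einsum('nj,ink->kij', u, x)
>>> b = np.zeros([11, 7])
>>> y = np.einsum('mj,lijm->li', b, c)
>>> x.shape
(3, 23, 7)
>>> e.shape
(23, 3, 7, 11)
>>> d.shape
(23, 3, 7, 3)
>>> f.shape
(7, 3, 11)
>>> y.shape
(23, 3)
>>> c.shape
(23, 3, 7, 11)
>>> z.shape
(23, 3)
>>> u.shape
(23, 11)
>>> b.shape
(11, 7)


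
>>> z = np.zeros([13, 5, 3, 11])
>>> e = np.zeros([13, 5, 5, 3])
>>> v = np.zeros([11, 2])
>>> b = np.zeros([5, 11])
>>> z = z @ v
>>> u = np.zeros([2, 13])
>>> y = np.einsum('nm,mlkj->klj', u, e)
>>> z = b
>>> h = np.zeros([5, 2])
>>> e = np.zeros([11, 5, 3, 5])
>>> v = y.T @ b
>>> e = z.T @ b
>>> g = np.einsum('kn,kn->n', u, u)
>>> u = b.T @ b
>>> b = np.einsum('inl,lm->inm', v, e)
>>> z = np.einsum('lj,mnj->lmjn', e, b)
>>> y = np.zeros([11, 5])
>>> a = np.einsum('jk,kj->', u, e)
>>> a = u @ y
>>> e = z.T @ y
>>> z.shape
(11, 3, 11, 5)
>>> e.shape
(5, 11, 3, 5)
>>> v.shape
(3, 5, 11)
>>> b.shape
(3, 5, 11)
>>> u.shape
(11, 11)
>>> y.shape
(11, 5)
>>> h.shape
(5, 2)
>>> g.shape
(13,)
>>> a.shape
(11, 5)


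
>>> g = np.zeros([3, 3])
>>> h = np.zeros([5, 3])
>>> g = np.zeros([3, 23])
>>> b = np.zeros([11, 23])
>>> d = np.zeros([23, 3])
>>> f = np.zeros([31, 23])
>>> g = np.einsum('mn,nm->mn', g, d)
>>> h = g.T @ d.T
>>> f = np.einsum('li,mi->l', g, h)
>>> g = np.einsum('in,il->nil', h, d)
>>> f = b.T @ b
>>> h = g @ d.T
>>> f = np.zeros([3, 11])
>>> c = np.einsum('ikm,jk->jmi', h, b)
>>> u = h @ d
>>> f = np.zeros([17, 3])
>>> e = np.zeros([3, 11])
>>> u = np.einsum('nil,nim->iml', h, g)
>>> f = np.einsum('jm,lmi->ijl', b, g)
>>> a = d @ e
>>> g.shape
(23, 23, 3)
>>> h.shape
(23, 23, 23)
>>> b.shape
(11, 23)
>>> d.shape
(23, 3)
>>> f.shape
(3, 11, 23)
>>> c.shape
(11, 23, 23)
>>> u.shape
(23, 3, 23)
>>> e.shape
(3, 11)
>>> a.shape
(23, 11)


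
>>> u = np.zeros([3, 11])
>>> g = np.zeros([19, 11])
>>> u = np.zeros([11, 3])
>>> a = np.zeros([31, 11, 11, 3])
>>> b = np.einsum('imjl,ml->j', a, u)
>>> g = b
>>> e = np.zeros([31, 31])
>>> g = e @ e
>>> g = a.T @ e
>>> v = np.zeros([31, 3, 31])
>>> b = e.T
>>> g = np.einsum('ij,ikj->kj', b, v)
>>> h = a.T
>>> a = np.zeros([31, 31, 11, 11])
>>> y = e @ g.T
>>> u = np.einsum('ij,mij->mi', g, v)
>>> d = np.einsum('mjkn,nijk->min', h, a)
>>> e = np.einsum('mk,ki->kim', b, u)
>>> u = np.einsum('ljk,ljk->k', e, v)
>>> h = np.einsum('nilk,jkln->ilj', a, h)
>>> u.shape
(31,)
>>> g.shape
(3, 31)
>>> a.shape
(31, 31, 11, 11)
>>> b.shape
(31, 31)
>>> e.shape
(31, 3, 31)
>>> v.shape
(31, 3, 31)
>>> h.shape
(31, 11, 3)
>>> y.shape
(31, 3)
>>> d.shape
(3, 31, 31)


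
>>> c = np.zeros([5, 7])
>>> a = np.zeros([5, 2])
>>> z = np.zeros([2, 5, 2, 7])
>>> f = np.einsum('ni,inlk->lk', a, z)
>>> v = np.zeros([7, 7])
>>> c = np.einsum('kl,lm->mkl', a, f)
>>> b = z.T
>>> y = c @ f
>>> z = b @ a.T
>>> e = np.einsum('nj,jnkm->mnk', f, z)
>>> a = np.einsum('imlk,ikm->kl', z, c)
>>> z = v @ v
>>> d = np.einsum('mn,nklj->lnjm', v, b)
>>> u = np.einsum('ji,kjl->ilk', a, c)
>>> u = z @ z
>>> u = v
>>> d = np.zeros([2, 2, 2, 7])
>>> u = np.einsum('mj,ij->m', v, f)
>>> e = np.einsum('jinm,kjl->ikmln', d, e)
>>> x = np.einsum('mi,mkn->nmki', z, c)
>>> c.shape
(7, 5, 2)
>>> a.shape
(5, 5)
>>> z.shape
(7, 7)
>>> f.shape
(2, 7)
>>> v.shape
(7, 7)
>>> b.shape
(7, 2, 5, 2)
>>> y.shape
(7, 5, 7)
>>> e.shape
(2, 5, 7, 5, 2)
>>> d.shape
(2, 2, 2, 7)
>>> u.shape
(7,)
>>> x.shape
(2, 7, 5, 7)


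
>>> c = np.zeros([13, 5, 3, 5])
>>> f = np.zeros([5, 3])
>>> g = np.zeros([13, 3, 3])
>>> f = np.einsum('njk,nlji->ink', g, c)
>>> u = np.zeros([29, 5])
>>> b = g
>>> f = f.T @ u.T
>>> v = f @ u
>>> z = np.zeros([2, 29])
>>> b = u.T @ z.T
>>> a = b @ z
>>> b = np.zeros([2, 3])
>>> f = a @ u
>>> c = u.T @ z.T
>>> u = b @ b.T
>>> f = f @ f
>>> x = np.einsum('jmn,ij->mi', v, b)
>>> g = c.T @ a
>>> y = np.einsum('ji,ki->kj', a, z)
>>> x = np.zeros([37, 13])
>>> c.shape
(5, 2)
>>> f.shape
(5, 5)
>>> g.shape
(2, 29)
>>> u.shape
(2, 2)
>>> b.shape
(2, 3)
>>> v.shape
(3, 13, 5)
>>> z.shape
(2, 29)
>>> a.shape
(5, 29)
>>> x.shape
(37, 13)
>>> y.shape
(2, 5)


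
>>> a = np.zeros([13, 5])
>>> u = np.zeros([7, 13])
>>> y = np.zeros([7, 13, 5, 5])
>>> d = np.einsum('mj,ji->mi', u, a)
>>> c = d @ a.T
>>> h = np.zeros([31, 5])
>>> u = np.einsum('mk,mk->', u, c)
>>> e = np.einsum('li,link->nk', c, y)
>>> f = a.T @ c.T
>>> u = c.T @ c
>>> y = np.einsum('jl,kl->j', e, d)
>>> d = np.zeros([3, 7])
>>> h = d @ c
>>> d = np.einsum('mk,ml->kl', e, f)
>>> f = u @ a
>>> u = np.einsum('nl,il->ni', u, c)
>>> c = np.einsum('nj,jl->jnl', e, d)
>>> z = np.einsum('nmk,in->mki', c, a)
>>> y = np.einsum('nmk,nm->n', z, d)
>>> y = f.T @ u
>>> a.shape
(13, 5)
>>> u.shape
(13, 7)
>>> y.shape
(5, 7)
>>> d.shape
(5, 7)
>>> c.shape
(5, 5, 7)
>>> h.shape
(3, 13)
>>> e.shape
(5, 5)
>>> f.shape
(13, 5)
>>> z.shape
(5, 7, 13)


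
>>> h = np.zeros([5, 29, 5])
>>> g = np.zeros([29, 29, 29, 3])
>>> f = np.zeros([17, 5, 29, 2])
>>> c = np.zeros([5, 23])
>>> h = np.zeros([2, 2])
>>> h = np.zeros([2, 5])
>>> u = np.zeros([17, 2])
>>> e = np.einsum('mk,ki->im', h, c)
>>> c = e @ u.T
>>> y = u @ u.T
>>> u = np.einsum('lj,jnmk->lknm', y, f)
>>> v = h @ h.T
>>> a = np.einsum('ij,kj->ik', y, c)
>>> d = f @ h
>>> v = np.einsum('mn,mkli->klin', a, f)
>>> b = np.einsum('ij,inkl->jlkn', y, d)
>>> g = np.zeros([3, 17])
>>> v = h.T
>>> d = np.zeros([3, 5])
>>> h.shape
(2, 5)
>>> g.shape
(3, 17)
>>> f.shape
(17, 5, 29, 2)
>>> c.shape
(23, 17)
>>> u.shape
(17, 2, 5, 29)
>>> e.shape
(23, 2)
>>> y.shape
(17, 17)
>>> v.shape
(5, 2)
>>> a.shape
(17, 23)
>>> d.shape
(3, 5)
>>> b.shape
(17, 5, 29, 5)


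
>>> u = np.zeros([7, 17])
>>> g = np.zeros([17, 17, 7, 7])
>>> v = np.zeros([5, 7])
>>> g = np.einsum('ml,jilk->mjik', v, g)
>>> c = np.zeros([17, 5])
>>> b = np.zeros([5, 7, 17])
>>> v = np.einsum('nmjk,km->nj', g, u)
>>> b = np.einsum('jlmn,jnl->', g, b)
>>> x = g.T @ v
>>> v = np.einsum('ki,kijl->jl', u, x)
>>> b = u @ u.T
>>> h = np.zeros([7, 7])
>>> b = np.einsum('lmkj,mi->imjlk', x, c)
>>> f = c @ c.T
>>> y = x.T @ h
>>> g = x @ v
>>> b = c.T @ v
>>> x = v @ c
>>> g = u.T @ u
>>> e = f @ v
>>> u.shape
(7, 17)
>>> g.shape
(17, 17)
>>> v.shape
(17, 17)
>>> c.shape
(17, 5)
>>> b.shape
(5, 17)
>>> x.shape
(17, 5)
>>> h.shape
(7, 7)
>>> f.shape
(17, 17)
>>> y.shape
(17, 17, 17, 7)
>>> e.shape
(17, 17)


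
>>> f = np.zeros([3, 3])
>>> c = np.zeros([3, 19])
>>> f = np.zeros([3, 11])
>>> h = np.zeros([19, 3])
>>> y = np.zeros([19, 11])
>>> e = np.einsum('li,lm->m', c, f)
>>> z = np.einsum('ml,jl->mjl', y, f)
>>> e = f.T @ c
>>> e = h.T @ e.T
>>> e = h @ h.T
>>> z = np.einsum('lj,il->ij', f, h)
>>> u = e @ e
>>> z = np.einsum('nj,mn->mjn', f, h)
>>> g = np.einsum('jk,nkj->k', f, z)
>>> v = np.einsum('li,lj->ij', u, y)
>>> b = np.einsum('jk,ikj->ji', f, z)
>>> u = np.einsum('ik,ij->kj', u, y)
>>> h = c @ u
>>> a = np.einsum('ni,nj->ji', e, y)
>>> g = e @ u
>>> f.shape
(3, 11)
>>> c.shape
(3, 19)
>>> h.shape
(3, 11)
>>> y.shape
(19, 11)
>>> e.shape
(19, 19)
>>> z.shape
(19, 11, 3)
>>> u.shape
(19, 11)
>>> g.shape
(19, 11)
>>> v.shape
(19, 11)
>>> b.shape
(3, 19)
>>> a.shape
(11, 19)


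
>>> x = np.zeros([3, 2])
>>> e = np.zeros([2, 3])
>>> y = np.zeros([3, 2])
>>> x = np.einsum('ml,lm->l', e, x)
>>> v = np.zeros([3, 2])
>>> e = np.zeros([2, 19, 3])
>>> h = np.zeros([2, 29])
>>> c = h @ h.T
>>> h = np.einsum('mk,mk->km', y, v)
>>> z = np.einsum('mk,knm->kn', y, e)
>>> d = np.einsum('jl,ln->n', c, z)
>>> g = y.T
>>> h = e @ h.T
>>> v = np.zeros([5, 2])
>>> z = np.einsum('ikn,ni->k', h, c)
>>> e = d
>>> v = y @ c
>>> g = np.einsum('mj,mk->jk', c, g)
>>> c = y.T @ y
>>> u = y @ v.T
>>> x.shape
(3,)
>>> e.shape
(19,)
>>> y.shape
(3, 2)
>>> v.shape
(3, 2)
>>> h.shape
(2, 19, 2)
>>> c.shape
(2, 2)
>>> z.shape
(19,)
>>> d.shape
(19,)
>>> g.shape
(2, 3)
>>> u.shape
(3, 3)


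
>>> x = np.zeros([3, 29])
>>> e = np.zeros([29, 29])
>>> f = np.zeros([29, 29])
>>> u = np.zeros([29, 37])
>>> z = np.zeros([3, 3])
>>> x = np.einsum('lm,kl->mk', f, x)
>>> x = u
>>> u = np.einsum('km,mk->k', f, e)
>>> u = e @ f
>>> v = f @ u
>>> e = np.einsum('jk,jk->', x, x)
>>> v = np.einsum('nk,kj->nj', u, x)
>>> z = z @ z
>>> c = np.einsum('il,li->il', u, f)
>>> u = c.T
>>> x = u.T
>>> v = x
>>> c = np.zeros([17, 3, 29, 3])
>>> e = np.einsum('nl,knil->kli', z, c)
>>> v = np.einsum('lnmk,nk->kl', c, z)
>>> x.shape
(29, 29)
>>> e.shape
(17, 3, 29)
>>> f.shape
(29, 29)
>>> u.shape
(29, 29)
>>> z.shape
(3, 3)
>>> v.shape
(3, 17)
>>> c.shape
(17, 3, 29, 3)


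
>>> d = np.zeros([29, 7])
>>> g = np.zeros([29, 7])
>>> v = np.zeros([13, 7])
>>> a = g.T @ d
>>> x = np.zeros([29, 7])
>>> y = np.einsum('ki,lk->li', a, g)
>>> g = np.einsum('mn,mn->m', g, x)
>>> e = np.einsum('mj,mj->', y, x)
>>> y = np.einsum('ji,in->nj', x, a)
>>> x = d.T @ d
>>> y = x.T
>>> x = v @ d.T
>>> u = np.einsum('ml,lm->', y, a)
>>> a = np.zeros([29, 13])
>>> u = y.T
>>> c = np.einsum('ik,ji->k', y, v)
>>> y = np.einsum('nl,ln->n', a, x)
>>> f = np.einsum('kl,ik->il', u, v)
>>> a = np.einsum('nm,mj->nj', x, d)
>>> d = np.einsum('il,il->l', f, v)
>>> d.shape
(7,)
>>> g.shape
(29,)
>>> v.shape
(13, 7)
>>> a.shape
(13, 7)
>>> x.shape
(13, 29)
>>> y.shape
(29,)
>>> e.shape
()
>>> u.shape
(7, 7)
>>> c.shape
(7,)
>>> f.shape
(13, 7)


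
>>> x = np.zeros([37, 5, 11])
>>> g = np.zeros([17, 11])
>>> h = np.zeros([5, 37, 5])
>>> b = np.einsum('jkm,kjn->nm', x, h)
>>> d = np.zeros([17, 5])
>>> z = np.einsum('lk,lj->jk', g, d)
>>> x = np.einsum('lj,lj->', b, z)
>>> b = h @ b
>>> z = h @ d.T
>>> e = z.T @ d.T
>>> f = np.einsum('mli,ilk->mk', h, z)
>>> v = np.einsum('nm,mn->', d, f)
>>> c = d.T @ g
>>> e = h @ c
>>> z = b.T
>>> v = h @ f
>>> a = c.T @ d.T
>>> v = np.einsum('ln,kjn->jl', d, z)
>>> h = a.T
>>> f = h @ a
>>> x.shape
()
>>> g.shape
(17, 11)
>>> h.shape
(17, 11)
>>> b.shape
(5, 37, 11)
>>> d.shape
(17, 5)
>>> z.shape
(11, 37, 5)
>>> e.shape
(5, 37, 11)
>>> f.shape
(17, 17)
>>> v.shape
(37, 17)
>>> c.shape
(5, 11)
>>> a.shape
(11, 17)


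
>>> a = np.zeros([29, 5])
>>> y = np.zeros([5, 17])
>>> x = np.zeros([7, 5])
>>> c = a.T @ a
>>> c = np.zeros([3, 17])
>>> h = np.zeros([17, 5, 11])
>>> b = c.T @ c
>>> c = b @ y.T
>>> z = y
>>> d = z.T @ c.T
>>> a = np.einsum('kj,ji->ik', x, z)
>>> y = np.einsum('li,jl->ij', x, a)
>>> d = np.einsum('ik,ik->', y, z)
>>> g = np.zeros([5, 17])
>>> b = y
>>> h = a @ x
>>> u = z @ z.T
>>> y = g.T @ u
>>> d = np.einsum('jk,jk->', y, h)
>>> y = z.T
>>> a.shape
(17, 7)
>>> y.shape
(17, 5)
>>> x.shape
(7, 5)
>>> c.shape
(17, 5)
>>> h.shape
(17, 5)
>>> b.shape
(5, 17)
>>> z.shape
(5, 17)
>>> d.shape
()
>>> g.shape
(5, 17)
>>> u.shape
(5, 5)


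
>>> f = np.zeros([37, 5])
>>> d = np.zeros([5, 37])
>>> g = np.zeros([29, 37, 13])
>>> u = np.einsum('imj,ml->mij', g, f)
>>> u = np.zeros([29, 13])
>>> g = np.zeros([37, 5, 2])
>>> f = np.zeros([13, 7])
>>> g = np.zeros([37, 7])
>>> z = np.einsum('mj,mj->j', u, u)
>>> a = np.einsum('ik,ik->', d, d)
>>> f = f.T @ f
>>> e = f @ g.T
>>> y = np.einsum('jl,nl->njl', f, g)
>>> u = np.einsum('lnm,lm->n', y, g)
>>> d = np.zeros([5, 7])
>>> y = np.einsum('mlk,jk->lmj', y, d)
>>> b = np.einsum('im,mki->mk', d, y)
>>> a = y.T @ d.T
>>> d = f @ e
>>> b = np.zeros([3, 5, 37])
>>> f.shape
(7, 7)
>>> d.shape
(7, 37)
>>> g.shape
(37, 7)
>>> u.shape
(7,)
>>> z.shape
(13,)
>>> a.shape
(5, 37, 5)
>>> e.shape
(7, 37)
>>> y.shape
(7, 37, 5)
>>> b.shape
(3, 5, 37)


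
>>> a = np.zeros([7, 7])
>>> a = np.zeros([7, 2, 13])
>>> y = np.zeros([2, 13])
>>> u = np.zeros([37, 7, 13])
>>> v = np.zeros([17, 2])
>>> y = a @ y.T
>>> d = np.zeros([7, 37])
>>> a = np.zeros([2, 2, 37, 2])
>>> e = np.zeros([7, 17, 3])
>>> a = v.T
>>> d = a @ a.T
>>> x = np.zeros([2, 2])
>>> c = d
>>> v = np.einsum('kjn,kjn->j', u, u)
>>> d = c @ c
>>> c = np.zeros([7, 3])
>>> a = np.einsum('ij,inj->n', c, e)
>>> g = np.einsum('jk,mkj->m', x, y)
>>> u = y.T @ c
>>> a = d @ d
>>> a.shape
(2, 2)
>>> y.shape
(7, 2, 2)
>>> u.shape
(2, 2, 3)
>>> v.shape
(7,)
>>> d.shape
(2, 2)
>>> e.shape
(7, 17, 3)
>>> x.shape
(2, 2)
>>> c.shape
(7, 3)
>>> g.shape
(7,)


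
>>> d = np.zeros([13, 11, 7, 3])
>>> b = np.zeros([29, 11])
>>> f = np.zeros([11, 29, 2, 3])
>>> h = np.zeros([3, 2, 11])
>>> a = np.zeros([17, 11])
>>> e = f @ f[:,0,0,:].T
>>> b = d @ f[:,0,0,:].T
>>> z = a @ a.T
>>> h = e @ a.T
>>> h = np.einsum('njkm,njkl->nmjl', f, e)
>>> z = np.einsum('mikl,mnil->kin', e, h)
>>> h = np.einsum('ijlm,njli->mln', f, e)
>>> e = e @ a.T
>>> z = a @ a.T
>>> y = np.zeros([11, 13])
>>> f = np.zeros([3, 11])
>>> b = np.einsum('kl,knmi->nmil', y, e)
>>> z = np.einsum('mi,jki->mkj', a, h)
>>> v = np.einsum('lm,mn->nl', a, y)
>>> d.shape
(13, 11, 7, 3)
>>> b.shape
(29, 2, 17, 13)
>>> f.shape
(3, 11)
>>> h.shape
(3, 2, 11)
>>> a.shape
(17, 11)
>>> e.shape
(11, 29, 2, 17)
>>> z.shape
(17, 2, 3)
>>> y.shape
(11, 13)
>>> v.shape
(13, 17)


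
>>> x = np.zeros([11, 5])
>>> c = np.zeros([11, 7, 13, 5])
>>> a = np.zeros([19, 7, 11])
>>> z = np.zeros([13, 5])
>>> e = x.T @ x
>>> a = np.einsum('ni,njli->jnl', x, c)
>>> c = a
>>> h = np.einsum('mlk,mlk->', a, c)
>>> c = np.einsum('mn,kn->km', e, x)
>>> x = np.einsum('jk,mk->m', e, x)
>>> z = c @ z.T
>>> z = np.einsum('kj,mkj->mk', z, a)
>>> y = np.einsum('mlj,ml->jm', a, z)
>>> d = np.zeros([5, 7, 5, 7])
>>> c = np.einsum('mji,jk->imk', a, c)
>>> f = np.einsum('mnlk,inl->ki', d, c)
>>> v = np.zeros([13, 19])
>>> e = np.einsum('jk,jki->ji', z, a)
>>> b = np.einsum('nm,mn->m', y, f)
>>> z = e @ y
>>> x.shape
(11,)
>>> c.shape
(13, 7, 5)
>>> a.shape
(7, 11, 13)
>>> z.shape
(7, 7)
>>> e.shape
(7, 13)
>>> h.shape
()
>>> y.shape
(13, 7)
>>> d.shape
(5, 7, 5, 7)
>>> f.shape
(7, 13)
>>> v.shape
(13, 19)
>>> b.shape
(7,)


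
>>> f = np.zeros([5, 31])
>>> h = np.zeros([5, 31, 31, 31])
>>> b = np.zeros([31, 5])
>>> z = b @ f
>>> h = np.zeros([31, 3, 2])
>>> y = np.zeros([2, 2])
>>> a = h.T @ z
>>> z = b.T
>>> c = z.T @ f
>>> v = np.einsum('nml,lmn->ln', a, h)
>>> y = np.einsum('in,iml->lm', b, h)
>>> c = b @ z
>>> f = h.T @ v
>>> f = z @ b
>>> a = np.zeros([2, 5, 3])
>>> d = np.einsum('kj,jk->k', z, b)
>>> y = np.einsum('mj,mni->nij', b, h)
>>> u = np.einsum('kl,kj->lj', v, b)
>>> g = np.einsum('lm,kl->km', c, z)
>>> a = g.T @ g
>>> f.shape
(5, 5)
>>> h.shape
(31, 3, 2)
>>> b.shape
(31, 5)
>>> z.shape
(5, 31)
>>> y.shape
(3, 2, 5)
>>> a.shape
(31, 31)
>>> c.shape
(31, 31)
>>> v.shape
(31, 2)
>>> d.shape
(5,)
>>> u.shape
(2, 5)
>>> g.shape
(5, 31)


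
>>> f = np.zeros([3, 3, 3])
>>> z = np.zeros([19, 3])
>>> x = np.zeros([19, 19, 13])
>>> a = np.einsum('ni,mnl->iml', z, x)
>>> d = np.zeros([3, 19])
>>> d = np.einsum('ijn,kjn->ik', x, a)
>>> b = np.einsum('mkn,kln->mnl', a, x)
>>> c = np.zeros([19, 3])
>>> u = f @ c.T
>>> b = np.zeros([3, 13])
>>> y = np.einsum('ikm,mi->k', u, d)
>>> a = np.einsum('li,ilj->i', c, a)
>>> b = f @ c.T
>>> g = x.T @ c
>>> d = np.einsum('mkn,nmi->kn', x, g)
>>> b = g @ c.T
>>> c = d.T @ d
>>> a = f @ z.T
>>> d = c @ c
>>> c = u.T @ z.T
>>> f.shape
(3, 3, 3)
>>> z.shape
(19, 3)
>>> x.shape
(19, 19, 13)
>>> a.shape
(3, 3, 19)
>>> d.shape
(13, 13)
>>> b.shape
(13, 19, 19)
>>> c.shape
(19, 3, 19)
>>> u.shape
(3, 3, 19)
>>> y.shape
(3,)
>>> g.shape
(13, 19, 3)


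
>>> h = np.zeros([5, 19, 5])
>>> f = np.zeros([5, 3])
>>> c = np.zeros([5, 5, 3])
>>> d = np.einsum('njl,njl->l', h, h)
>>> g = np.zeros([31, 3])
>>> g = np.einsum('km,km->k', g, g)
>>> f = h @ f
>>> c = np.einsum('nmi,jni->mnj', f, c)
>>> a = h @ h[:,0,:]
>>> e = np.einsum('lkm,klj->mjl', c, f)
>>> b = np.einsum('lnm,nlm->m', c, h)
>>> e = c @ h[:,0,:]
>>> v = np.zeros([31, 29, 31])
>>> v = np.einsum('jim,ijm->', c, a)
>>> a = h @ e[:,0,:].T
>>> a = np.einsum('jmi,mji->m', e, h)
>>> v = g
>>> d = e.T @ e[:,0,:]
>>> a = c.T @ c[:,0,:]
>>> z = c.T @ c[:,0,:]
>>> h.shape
(5, 19, 5)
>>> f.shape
(5, 19, 3)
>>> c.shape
(19, 5, 5)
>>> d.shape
(5, 5, 5)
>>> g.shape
(31,)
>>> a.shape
(5, 5, 5)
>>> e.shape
(19, 5, 5)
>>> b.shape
(5,)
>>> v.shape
(31,)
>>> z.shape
(5, 5, 5)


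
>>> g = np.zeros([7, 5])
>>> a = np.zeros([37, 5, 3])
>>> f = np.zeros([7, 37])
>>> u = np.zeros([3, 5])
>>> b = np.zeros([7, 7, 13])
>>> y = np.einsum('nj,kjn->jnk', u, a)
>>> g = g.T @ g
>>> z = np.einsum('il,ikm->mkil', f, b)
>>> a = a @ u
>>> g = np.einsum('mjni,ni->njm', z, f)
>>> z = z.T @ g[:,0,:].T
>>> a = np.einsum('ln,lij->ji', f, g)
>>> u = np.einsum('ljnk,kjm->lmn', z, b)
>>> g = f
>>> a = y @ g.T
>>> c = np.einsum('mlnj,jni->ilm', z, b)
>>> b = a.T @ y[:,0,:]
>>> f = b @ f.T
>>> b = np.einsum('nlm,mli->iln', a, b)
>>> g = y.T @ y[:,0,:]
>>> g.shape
(37, 3, 37)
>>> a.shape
(5, 3, 7)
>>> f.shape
(7, 3, 7)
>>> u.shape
(37, 13, 7)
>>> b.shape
(37, 3, 5)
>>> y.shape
(5, 3, 37)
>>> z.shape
(37, 7, 7, 7)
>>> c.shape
(13, 7, 37)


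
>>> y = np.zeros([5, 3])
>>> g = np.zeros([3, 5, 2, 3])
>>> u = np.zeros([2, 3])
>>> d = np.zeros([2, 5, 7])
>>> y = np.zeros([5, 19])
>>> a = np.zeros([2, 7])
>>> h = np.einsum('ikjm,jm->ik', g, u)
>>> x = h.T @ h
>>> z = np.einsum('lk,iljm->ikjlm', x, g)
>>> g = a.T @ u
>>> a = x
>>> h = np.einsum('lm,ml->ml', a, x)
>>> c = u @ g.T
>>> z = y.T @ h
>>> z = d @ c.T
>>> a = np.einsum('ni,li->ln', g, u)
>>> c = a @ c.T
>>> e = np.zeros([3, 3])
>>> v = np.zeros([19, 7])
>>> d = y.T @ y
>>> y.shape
(5, 19)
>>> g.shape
(7, 3)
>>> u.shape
(2, 3)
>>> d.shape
(19, 19)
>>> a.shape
(2, 7)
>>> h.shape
(5, 5)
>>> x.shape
(5, 5)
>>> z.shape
(2, 5, 2)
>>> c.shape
(2, 2)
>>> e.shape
(3, 3)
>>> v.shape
(19, 7)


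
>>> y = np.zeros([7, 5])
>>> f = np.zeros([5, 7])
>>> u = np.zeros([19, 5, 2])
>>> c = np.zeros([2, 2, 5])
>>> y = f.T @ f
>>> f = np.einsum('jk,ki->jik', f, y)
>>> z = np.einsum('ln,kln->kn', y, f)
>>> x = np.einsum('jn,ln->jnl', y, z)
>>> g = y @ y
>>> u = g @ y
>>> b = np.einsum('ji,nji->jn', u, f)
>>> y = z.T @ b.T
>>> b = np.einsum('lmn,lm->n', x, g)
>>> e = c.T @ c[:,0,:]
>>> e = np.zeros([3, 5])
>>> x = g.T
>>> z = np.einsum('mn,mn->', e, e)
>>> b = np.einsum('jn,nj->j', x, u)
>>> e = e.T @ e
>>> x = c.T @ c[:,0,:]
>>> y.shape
(7, 7)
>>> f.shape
(5, 7, 7)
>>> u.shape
(7, 7)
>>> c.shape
(2, 2, 5)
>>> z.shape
()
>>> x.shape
(5, 2, 5)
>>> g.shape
(7, 7)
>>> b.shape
(7,)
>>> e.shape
(5, 5)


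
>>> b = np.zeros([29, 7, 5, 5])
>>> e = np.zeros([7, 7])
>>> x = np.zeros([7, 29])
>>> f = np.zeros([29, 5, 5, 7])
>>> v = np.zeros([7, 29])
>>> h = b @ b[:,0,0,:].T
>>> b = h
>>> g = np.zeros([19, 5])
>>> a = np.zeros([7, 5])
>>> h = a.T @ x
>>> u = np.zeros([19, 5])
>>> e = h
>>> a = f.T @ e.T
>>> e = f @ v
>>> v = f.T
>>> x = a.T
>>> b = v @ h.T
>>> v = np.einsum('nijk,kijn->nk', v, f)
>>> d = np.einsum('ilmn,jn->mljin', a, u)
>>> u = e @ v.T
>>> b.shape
(7, 5, 5, 5)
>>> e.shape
(29, 5, 5, 29)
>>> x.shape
(5, 5, 5, 7)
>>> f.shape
(29, 5, 5, 7)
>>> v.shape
(7, 29)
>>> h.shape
(5, 29)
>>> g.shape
(19, 5)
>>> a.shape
(7, 5, 5, 5)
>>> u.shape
(29, 5, 5, 7)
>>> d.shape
(5, 5, 19, 7, 5)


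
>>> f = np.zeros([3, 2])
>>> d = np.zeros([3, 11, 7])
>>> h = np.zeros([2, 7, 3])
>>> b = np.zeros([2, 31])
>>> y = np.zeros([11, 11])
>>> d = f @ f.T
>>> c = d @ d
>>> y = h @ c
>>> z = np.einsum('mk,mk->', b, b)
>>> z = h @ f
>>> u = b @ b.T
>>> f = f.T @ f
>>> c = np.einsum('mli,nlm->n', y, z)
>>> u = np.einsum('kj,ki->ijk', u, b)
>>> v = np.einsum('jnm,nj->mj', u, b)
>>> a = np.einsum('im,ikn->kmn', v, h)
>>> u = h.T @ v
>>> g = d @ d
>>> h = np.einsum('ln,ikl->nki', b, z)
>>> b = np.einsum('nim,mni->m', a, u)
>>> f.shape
(2, 2)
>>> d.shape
(3, 3)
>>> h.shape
(31, 7, 2)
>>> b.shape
(3,)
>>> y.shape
(2, 7, 3)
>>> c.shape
(2,)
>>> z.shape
(2, 7, 2)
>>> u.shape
(3, 7, 31)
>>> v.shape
(2, 31)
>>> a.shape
(7, 31, 3)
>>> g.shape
(3, 3)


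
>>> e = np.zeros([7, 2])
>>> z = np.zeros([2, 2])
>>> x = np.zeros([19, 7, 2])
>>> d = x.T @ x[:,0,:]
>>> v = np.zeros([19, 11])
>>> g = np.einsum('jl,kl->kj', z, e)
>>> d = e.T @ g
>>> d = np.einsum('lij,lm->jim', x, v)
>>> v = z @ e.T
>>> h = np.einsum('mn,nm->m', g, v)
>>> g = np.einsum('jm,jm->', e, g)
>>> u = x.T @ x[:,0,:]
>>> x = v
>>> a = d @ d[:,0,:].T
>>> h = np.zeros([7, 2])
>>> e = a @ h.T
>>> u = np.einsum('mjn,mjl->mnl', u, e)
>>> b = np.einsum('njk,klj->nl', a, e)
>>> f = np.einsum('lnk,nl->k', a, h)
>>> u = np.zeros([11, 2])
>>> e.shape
(2, 7, 7)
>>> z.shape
(2, 2)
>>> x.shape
(2, 7)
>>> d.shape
(2, 7, 11)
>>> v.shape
(2, 7)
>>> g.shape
()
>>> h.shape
(7, 2)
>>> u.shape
(11, 2)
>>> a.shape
(2, 7, 2)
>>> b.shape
(2, 7)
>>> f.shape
(2,)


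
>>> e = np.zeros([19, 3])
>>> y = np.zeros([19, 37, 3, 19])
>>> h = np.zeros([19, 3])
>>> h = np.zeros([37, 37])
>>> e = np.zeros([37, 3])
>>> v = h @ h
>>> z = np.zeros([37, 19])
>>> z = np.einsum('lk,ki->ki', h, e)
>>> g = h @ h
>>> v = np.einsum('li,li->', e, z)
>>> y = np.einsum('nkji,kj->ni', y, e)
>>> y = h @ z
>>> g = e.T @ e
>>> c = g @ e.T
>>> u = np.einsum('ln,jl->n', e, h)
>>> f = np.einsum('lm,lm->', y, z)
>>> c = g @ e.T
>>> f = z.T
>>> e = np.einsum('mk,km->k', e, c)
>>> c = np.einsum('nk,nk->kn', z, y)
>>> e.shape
(3,)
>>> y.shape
(37, 3)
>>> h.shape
(37, 37)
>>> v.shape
()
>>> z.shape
(37, 3)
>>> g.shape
(3, 3)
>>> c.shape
(3, 37)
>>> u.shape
(3,)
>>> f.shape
(3, 37)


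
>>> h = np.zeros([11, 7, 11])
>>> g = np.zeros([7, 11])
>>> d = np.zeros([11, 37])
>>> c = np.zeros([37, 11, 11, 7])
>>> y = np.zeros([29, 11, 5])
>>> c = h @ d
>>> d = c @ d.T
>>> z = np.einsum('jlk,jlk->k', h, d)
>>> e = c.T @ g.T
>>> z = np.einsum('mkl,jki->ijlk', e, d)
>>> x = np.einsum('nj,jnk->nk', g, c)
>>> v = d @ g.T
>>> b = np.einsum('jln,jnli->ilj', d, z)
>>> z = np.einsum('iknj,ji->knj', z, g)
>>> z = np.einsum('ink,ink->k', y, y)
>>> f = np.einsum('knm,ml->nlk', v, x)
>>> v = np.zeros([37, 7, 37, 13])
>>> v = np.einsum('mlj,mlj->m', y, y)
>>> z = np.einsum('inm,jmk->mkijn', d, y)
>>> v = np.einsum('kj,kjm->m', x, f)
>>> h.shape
(11, 7, 11)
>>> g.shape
(7, 11)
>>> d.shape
(11, 7, 11)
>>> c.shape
(11, 7, 37)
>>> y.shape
(29, 11, 5)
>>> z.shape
(11, 5, 11, 29, 7)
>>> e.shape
(37, 7, 7)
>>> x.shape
(7, 37)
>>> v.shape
(11,)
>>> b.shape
(7, 7, 11)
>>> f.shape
(7, 37, 11)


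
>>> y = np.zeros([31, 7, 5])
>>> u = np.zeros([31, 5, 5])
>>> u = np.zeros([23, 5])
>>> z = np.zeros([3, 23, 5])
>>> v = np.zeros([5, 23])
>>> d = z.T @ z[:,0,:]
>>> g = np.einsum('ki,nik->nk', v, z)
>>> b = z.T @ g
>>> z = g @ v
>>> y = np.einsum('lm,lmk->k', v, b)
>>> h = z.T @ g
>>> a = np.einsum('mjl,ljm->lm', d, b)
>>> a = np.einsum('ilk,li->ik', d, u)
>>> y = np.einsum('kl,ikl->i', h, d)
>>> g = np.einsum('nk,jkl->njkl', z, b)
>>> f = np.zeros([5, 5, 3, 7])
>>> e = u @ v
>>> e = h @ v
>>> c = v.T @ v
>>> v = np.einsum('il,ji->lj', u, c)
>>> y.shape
(5,)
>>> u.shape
(23, 5)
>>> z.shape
(3, 23)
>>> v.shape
(5, 23)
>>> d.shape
(5, 23, 5)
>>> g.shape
(3, 5, 23, 5)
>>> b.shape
(5, 23, 5)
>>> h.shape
(23, 5)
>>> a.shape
(5, 5)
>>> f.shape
(5, 5, 3, 7)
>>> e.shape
(23, 23)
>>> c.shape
(23, 23)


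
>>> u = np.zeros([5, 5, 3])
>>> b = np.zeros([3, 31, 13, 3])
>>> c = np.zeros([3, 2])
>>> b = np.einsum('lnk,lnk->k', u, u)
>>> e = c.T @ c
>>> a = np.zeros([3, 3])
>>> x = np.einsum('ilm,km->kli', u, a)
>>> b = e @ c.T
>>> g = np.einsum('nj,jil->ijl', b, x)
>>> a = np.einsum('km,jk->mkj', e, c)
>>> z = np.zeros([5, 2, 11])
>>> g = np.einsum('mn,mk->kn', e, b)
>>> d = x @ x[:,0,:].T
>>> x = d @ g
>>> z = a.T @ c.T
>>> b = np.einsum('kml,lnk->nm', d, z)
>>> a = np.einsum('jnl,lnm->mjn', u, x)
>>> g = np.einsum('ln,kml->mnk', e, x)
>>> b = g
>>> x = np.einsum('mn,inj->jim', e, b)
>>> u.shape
(5, 5, 3)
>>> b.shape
(5, 2, 3)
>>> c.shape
(3, 2)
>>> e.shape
(2, 2)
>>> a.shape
(2, 5, 5)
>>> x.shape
(3, 5, 2)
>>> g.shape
(5, 2, 3)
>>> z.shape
(3, 2, 3)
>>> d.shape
(3, 5, 3)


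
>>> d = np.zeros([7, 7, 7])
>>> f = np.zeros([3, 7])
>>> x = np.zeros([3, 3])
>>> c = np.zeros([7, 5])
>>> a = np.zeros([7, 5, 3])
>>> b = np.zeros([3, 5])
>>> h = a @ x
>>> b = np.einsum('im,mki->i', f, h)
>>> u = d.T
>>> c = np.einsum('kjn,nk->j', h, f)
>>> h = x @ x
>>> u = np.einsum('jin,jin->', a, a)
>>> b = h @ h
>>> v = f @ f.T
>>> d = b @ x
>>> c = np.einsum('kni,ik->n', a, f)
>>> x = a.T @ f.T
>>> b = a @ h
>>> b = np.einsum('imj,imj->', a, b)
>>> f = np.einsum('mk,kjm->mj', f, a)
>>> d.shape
(3, 3)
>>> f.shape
(3, 5)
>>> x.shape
(3, 5, 3)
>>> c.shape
(5,)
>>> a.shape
(7, 5, 3)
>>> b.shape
()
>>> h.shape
(3, 3)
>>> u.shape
()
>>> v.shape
(3, 3)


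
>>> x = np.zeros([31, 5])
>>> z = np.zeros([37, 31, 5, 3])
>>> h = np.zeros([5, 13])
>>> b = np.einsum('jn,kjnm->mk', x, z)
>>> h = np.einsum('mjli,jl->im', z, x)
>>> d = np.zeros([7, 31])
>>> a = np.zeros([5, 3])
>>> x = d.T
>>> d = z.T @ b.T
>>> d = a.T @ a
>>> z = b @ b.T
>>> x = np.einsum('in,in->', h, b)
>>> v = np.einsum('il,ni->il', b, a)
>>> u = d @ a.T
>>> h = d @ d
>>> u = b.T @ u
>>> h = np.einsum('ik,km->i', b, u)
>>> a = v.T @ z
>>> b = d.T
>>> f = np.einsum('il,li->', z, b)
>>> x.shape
()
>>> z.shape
(3, 3)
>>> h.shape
(3,)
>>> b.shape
(3, 3)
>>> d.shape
(3, 3)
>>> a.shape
(37, 3)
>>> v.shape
(3, 37)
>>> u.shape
(37, 5)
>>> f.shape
()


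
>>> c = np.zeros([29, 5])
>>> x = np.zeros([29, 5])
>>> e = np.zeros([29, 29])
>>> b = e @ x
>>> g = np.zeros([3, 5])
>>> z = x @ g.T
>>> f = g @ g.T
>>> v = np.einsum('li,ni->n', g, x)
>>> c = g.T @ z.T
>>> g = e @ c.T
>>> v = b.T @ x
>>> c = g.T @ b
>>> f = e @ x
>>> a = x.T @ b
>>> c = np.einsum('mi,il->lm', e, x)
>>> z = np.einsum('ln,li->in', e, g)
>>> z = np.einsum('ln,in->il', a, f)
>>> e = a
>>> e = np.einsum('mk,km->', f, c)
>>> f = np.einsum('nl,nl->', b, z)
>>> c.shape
(5, 29)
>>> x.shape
(29, 5)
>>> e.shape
()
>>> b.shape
(29, 5)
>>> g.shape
(29, 5)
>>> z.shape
(29, 5)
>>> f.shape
()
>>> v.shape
(5, 5)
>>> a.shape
(5, 5)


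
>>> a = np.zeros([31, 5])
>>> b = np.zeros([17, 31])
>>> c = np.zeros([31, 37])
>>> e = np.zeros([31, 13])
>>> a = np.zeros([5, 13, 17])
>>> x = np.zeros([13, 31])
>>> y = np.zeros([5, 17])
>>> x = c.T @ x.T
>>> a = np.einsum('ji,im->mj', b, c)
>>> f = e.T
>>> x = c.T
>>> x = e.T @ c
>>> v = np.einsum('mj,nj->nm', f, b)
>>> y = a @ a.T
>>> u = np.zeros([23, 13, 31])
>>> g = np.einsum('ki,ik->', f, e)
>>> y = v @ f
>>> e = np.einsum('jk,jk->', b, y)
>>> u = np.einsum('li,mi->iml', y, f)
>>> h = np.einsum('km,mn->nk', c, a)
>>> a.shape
(37, 17)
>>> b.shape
(17, 31)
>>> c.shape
(31, 37)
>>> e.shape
()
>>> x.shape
(13, 37)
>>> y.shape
(17, 31)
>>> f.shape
(13, 31)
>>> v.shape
(17, 13)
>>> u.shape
(31, 13, 17)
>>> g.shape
()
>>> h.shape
(17, 31)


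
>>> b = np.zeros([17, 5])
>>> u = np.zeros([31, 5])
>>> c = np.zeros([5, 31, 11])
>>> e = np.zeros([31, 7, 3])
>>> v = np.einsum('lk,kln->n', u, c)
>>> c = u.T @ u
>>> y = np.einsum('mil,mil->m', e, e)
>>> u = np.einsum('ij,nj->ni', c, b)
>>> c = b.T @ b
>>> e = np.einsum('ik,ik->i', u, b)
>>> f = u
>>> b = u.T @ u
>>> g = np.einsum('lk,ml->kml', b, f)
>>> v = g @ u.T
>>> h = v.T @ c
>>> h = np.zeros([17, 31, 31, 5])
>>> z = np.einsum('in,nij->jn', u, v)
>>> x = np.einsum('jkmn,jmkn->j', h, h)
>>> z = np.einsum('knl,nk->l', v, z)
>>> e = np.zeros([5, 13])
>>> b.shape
(5, 5)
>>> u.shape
(17, 5)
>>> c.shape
(5, 5)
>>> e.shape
(5, 13)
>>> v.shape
(5, 17, 17)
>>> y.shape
(31,)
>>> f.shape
(17, 5)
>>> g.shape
(5, 17, 5)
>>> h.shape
(17, 31, 31, 5)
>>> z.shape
(17,)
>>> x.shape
(17,)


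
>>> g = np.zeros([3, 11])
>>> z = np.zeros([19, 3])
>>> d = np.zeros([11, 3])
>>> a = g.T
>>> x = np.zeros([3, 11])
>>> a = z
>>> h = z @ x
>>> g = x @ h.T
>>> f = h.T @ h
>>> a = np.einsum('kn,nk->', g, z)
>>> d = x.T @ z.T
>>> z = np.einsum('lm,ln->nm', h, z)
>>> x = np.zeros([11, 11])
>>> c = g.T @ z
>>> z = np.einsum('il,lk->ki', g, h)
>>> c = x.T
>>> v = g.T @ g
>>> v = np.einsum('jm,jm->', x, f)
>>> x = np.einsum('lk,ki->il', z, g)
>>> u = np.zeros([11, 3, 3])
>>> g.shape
(3, 19)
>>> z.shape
(11, 3)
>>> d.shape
(11, 19)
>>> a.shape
()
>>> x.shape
(19, 11)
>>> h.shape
(19, 11)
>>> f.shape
(11, 11)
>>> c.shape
(11, 11)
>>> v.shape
()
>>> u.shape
(11, 3, 3)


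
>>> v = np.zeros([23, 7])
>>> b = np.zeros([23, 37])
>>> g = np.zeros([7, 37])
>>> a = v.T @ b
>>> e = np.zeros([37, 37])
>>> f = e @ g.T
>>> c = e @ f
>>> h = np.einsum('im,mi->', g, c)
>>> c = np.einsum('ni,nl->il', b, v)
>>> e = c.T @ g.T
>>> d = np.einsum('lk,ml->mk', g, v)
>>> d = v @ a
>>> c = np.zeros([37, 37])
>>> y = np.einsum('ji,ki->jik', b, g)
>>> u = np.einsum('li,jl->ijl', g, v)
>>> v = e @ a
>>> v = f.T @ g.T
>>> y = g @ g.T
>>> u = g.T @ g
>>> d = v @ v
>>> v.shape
(7, 7)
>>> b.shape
(23, 37)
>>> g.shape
(7, 37)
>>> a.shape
(7, 37)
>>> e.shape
(7, 7)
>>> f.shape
(37, 7)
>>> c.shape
(37, 37)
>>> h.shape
()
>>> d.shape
(7, 7)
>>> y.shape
(7, 7)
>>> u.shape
(37, 37)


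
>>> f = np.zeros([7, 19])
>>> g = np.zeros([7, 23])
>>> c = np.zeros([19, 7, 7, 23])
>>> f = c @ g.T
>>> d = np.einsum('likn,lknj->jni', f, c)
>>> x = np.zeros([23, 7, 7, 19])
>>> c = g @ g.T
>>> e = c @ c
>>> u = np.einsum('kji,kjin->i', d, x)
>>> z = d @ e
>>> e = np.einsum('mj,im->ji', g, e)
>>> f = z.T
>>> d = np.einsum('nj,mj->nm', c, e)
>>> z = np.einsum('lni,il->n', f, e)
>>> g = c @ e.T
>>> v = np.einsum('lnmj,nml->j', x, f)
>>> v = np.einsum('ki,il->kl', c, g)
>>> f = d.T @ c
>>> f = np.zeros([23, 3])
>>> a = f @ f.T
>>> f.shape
(23, 3)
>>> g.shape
(7, 23)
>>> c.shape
(7, 7)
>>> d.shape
(7, 23)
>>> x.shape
(23, 7, 7, 19)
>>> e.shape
(23, 7)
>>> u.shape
(7,)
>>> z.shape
(7,)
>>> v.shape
(7, 23)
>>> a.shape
(23, 23)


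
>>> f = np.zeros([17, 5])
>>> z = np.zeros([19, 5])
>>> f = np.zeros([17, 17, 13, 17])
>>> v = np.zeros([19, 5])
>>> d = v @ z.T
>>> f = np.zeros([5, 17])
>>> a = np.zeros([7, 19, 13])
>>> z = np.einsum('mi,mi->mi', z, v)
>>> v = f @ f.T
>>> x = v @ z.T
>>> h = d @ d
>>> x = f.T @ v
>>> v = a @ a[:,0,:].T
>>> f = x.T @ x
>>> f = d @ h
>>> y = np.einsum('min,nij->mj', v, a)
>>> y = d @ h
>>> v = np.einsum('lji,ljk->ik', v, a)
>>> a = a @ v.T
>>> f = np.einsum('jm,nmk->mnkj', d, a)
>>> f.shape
(19, 7, 7, 19)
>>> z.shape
(19, 5)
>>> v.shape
(7, 13)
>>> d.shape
(19, 19)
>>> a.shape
(7, 19, 7)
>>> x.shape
(17, 5)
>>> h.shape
(19, 19)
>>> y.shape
(19, 19)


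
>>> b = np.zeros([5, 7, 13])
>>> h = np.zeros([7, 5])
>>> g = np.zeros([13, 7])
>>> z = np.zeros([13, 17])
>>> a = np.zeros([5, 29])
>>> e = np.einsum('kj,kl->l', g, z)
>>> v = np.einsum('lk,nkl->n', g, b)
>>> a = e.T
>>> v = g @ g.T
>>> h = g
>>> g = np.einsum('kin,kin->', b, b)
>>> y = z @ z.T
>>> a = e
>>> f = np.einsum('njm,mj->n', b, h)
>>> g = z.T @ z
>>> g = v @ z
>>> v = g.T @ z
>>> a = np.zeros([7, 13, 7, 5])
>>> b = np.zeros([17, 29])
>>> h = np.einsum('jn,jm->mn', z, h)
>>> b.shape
(17, 29)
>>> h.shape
(7, 17)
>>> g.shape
(13, 17)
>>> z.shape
(13, 17)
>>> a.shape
(7, 13, 7, 5)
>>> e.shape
(17,)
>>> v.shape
(17, 17)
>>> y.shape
(13, 13)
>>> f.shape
(5,)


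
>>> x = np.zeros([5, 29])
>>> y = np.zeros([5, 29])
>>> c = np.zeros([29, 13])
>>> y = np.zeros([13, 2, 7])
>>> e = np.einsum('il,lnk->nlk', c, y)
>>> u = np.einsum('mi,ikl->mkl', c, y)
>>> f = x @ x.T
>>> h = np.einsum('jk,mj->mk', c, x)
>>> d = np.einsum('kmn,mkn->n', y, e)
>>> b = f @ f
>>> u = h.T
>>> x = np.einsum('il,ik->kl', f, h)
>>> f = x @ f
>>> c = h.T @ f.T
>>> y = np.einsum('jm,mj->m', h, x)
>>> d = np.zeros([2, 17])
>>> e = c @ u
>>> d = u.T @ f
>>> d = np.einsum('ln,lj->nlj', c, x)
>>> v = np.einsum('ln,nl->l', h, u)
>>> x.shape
(13, 5)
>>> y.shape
(13,)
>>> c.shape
(13, 13)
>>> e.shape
(13, 5)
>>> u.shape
(13, 5)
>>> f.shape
(13, 5)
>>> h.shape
(5, 13)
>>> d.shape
(13, 13, 5)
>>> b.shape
(5, 5)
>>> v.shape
(5,)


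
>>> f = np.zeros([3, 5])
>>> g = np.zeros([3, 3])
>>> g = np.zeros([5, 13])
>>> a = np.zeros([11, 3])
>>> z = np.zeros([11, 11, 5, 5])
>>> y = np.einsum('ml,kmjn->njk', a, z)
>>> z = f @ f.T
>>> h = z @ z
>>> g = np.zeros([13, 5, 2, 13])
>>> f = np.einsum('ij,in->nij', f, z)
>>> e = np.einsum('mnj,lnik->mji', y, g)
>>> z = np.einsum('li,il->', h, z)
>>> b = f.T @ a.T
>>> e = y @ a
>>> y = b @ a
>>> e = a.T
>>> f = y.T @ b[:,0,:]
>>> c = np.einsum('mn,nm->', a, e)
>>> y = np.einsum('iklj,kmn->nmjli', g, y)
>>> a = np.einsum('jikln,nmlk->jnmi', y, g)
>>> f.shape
(3, 3, 11)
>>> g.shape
(13, 5, 2, 13)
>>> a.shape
(3, 13, 5, 3)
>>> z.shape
()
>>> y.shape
(3, 3, 13, 2, 13)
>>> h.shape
(3, 3)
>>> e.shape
(3, 11)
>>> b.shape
(5, 3, 11)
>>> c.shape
()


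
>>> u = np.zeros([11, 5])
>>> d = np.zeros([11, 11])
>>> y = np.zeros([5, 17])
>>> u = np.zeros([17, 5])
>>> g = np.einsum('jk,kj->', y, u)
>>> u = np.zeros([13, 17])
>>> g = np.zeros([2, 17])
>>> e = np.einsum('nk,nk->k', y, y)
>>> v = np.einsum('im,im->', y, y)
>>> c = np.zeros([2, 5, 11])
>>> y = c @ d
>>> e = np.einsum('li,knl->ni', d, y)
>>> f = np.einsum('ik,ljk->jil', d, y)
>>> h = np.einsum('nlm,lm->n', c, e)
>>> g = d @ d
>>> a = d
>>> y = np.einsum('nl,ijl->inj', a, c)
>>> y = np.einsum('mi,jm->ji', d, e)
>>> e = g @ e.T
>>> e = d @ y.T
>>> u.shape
(13, 17)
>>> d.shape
(11, 11)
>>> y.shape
(5, 11)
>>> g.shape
(11, 11)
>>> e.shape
(11, 5)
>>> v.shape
()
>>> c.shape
(2, 5, 11)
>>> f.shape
(5, 11, 2)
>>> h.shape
(2,)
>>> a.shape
(11, 11)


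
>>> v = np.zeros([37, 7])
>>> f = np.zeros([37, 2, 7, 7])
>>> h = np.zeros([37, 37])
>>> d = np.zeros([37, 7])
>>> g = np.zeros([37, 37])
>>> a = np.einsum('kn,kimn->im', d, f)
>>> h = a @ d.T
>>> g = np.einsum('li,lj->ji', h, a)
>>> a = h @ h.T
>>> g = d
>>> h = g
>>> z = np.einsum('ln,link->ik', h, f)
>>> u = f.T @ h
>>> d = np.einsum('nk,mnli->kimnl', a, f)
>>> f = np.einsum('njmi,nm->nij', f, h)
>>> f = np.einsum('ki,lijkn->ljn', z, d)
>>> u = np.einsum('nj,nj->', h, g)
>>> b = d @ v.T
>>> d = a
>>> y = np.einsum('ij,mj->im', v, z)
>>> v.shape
(37, 7)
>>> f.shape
(2, 37, 7)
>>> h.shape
(37, 7)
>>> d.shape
(2, 2)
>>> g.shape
(37, 7)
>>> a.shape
(2, 2)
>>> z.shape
(2, 7)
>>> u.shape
()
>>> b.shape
(2, 7, 37, 2, 37)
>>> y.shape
(37, 2)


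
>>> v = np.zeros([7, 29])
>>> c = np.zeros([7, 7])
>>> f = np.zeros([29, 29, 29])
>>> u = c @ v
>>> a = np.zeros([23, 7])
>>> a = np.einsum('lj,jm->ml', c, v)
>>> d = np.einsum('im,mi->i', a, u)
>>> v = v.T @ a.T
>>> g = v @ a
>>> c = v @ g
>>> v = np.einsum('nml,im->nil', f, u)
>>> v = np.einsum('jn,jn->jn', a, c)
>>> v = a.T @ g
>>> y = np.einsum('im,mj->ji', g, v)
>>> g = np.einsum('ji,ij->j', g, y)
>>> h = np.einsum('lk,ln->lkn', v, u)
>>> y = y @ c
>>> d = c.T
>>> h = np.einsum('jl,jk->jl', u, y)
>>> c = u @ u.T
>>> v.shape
(7, 7)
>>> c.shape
(7, 7)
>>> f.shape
(29, 29, 29)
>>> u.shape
(7, 29)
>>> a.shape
(29, 7)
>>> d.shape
(7, 29)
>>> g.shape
(29,)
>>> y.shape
(7, 7)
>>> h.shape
(7, 29)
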